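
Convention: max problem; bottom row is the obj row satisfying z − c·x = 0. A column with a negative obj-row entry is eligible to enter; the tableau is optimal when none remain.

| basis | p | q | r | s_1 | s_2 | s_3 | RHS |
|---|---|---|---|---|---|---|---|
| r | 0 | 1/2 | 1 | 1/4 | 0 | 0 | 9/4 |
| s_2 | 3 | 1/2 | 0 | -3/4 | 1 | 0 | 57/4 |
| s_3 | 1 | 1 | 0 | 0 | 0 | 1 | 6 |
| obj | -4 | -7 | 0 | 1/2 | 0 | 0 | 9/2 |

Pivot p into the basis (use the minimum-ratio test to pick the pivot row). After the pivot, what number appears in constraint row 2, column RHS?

Ratio test on column p — row 1: entry 0 ≤ 0; row 2: (57/4)/3 = 19/4; row 3: 6/1 = 6. Minimum is 19/4 at row 2 (s_2 leaves); pivot element 3.
Divide row 2 by 3; eliminate column p from the other rows.
In the new row 2, the RHS entry is the old entry divided by the pivot: (57/4)/3 = 19/4.

19/4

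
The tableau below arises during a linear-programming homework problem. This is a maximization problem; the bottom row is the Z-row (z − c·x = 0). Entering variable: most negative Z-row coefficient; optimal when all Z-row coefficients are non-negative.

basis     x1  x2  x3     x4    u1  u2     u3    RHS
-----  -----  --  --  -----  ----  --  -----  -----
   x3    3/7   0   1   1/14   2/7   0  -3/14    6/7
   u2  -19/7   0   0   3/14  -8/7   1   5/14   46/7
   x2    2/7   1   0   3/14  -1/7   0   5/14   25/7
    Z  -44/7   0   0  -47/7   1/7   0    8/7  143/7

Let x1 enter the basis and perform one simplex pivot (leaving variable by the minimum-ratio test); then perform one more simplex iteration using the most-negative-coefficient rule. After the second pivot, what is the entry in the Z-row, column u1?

27

Ratio test on column x1 — row 1: (6/7)/(3/7) = 2; row 2: entry -19/7 ≤ 0; row 3: (25/7)/(2/7) = 25/2. Minimum is 2 at row 1 (x3 leaves); pivot element 3/7.
Divide row 1 by 3/7; eliminate column x1 from the other rows.
Second iteration: most negative Z-row entry is -17/3 in column x4, so x4 enters.
Ratio test on column x4 — row 1: 2/(1/6) = 12; row 2: 12/(2/3) = 18; row 3: 3/(1/6) = 18. Minimum is 12 at row 1 (x1 leaves); pivot element 1/6.
Divide row 1 by 1/6; eliminate column x4 from the other rows.
After both pivots, the entry at the Z-row, column u1 is 27.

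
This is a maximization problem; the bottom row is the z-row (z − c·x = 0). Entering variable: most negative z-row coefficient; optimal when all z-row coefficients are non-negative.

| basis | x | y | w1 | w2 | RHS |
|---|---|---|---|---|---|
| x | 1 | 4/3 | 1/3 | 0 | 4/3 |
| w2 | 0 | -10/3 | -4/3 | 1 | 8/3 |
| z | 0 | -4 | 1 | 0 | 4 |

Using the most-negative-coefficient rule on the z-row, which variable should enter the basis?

y

Negative z-row entries: y: -4.
The most negative is -4 in column y, so y enters.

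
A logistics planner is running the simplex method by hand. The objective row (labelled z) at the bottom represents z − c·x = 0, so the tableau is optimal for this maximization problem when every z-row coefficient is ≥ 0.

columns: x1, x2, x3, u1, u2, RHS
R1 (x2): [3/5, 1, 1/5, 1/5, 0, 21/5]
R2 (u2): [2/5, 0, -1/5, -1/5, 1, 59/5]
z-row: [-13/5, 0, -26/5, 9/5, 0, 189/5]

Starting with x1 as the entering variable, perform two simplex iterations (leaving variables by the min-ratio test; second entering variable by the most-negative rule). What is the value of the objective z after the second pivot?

Ratio test on column x1 — row 1: (21/5)/(3/5) = 7; row 2: (59/5)/(2/5) = 59/2. Minimum is 7 at row 1 (x2 leaves); pivot element 3/5.
Pivot on row 1; the z-row RHS becomes 189/5 − (-13/5)·7 = 56.
Next entering variable (most negative z-row entry -13/3): x3.
Ratio test on column x3 — row 1: 7/(1/3) = 21; row 2: entry -1/3 ≤ 0. Minimum is 21 at row 1 (x1 leaves); pivot element 1/3.
After the second pivot the z-row RHS is 56 − (-13/3)·21 = 147.

147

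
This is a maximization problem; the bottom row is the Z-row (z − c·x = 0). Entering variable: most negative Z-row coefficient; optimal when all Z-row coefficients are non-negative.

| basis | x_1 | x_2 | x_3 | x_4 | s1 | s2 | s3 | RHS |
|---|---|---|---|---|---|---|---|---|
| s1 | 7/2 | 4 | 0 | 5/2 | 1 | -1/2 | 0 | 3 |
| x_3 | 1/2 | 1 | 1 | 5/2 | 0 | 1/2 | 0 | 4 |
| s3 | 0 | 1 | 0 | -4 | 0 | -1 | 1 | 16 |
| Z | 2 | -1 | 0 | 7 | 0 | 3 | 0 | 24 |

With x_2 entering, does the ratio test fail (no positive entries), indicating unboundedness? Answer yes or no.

no

Column x_2 has positive entries in row(s) 1, 2, 3, so the ratio test bounds it — not unbounded.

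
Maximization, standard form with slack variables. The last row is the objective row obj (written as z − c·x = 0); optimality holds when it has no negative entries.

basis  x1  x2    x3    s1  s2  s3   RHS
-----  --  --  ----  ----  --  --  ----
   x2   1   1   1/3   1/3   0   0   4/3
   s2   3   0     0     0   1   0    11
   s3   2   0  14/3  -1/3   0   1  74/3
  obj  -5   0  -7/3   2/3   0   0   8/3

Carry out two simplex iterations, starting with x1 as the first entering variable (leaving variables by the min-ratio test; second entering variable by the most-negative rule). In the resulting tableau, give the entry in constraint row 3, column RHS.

Ratio test on column x1 — row 1: (4/3)/1 = 4/3; row 2: 11/3 = 11/3; row 3: (74/3)/2 = 37/3. Minimum is 4/3 at row 1 (x2 leaves); pivot element 1.
Divide row 1 by 1; eliminate column x1 from the other rows.
Second iteration: most negative obj-row entry is -2/3 in column x3, so x3 enters.
Ratio test on column x3 — row 1: (4/3)/(1/3) = 4; row 2: entry -1 ≤ 0; row 3: 22/4 = 11/2. Minimum is 4 at row 1 (x1 leaves); pivot element 1/3.
Divide row 1 by 1/3; eliminate column x3 from the other rows.
After both pivots, the entry at constraint row 3, column RHS is 6.

6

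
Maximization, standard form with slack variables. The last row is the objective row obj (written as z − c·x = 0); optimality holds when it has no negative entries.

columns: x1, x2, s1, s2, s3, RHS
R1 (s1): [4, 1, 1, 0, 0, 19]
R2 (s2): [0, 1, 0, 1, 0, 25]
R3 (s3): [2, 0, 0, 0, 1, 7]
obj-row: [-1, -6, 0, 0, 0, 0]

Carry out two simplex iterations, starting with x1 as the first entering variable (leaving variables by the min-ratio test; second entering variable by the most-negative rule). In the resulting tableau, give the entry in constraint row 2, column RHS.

20

Ratio test on column x1 — row 1: 19/4 = 19/4; row 2: entry 0 ≤ 0; row 3: 7/2 = 7/2. Minimum is 7/2 at row 3 (s3 leaves); pivot element 2.
Divide row 3 by 2; eliminate column x1 from the other rows.
Second iteration: most negative obj-row entry is -6 in column x2, so x2 enters.
Ratio test on column x2 — row 1: 5/1 = 5; row 2: 25/1 = 25; row 3: entry 0 ≤ 0. Minimum is 5 at row 1 (s1 leaves); pivot element 1.
Divide row 1 by 1; eliminate column x2 from the other rows.
After both pivots, the entry at constraint row 2, column RHS is 20.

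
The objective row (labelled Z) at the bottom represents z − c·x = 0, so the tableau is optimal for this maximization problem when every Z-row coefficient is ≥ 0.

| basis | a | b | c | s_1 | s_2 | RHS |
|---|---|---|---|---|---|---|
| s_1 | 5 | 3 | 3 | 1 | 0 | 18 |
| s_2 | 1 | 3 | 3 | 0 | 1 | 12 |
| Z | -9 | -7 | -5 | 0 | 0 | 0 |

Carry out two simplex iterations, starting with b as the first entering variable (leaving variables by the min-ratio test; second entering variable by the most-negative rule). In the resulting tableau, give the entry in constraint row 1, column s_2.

Ratio test on column b — row 1: 18/3 = 6; row 2: 12/3 = 4. Minimum is 4 at row 2 (s_2 leaves); pivot element 3.
Divide row 2 by 3; eliminate column b from the other rows.
Second iteration: most negative Z-row entry is -20/3 in column a, so a enters.
Ratio test on column a — row 1: 6/4 = 3/2; row 2: 4/(1/3) = 12. Minimum is 3/2 at row 1 (s_1 leaves); pivot element 4.
Divide row 1 by 4; eliminate column a from the other rows.
After both pivots, the entry at constraint row 1, column s_2 is -1/4.

-1/4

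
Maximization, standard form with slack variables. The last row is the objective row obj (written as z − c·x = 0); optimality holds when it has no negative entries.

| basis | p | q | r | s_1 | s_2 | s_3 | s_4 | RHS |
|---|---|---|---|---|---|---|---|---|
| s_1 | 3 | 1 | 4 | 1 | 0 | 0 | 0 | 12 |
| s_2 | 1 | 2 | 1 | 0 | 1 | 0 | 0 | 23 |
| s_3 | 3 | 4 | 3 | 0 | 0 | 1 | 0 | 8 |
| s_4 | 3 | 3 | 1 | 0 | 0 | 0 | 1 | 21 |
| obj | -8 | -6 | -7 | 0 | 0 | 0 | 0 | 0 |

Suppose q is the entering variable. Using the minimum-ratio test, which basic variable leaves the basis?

s_3

Column q entries and ratios — s_1: 12/1 = 12; s_2: 23/2 = 23/2; s_3: 8/4 = 2; s_4: 21/3 = 7.
Smallest ratio is 2 in the row of s_3, so s_3 leaves.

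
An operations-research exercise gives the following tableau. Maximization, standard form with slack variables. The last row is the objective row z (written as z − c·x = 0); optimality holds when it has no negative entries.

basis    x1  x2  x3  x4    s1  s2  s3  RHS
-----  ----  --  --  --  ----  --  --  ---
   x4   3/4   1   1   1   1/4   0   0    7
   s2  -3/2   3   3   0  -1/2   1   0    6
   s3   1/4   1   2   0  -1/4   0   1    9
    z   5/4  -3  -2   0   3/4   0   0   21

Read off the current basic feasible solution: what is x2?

0

x2 is not in the basis, so in the current basic feasible solution x2 = 0.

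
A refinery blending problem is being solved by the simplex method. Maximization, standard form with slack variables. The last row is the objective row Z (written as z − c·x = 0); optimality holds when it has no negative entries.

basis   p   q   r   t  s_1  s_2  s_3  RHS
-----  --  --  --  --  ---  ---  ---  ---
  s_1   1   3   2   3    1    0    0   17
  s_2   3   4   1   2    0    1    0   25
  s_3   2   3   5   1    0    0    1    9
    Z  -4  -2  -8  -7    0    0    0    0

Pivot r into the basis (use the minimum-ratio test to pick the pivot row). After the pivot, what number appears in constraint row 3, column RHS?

9/5

Ratio test on column r — row 1: 17/2 = 17/2; row 2: 25/1 = 25; row 3: 9/5 = 9/5. Minimum is 9/5 at row 3 (s_3 leaves); pivot element 5.
Divide row 3 by 5; eliminate column r from the other rows.
In the new row 3, the RHS entry is the old entry divided by the pivot: 9/5 = 9/5.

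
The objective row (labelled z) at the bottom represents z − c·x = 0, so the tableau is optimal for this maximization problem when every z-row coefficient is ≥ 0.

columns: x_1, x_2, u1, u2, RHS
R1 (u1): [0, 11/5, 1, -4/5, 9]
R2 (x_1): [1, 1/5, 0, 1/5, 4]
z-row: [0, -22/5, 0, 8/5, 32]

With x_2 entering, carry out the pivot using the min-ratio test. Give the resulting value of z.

Ratio test on column x_2 — row 1: 9/(11/5) = 45/11; row 2: 4/(1/5) = 20. Minimum is 45/11 at row 1 (u1 leaves); pivot element 11/5.
Pivot on row 1; the z-row RHS becomes 32 − (-22/5)·(45/11) = 50.

50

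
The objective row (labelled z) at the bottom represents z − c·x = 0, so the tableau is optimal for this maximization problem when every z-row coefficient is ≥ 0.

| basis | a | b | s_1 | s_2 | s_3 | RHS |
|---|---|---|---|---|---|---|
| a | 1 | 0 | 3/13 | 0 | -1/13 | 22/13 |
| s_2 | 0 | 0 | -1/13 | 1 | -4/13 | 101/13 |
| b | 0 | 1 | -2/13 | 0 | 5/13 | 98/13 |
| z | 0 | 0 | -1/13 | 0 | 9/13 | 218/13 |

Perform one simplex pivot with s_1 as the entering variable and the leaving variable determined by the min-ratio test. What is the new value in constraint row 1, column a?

Ratio test on column s_1 — row 1: (22/13)/(3/13) = 22/3; row 2: entry -1/13 ≤ 0; row 3: entry -2/13 ≤ 0. Minimum is 22/3 at row 1 (a leaves); pivot element 3/13.
Divide row 1 by 3/13; eliminate column s_1 from the other rows.
In the new row 1, the a entry is the old entry divided by the pivot: 1/(3/13) = 13/3.

13/3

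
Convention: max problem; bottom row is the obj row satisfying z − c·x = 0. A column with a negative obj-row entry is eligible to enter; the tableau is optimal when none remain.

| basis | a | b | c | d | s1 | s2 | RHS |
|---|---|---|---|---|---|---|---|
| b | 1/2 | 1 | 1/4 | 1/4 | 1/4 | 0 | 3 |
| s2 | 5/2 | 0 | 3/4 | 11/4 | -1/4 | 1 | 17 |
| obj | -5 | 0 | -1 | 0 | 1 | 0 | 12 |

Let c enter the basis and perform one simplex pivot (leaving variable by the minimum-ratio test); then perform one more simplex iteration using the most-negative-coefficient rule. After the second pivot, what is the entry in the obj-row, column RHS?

42

Ratio test on column c — row 1: 3/(1/4) = 12; row 2: 17/(3/4) = 68/3. Minimum is 12 at row 1 (b leaves); pivot element 1/4.
Divide row 1 by 1/4; eliminate column c from the other rows.
Second iteration: most negative obj-row entry is -3 in column a, so a enters.
Ratio test on column a — row 1: 12/2 = 6; row 2: 8/1 = 8. Minimum is 6 at row 1 (c leaves); pivot element 2.
Divide row 1 by 2; eliminate column a from the other rows.
After both pivots, the entry at the obj-row, column RHS is 42.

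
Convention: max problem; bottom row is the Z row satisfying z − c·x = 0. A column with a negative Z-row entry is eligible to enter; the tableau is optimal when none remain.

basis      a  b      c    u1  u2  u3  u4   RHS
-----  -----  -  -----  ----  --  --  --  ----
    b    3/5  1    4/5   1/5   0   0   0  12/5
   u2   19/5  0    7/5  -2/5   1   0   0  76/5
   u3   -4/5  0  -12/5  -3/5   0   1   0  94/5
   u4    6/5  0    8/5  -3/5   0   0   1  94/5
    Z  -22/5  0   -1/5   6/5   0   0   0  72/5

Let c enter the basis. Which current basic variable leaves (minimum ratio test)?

b

Column c entries and ratios — b: (12/5)/(4/5) = 3; u2: (76/5)/(7/5) = 76/7; u3: -12/5 ≤ 0, skip; u4: (94/5)/(8/5) = 47/4.
Smallest ratio is 3 in the row of b, so b leaves.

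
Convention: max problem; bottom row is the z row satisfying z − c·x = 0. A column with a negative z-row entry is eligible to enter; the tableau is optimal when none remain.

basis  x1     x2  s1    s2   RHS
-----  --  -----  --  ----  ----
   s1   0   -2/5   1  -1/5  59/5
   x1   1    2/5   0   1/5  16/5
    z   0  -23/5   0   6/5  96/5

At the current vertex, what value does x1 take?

x1 is basic (row 2); its value is the RHS of that row, 16/5.

16/5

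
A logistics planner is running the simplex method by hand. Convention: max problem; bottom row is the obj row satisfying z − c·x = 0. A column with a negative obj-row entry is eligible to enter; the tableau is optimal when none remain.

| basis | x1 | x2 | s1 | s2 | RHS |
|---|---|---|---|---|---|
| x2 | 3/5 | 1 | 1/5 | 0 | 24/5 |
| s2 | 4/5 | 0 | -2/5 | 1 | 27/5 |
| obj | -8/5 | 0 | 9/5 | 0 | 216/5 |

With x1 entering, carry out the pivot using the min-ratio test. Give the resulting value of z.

54

Ratio test on column x1 — row 1: (24/5)/(3/5) = 8; row 2: (27/5)/(4/5) = 27/4. Minimum is 27/4 at row 2 (s2 leaves); pivot element 4/5.
Pivot on row 2; the obj-row RHS becomes 216/5 − (-8/5)·(27/4) = 54.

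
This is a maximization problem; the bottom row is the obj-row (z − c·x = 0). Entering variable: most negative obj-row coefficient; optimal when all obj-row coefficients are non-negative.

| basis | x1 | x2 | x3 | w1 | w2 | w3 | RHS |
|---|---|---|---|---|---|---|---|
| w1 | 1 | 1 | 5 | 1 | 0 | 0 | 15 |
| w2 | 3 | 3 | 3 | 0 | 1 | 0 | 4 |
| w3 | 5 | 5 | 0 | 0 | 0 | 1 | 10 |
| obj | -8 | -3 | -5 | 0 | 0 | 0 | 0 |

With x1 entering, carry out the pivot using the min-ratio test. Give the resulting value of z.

Ratio test on column x1 — row 1: 15/1 = 15; row 2: 4/3 = 4/3; row 3: 10/5 = 2. Minimum is 4/3 at row 2 (w2 leaves); pivot element 3.
Pivot on row 2; the obj-row RHS becomes 0 − (-8)·(4/3) = 32/3.

32/3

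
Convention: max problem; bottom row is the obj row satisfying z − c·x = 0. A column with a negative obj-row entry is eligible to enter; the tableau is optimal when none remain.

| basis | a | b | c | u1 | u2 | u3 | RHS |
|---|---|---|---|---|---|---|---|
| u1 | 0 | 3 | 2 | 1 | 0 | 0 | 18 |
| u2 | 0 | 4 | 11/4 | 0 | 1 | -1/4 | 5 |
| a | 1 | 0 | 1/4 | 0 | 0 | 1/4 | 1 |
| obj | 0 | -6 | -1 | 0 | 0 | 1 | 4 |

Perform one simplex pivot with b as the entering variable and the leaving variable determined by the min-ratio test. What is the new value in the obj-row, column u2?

Ratio test on column b — row 1: 18/3 = 6; row 2: 5/4 = 5/4; row 3: entry 0 ≤ 0. Minimum is 5/4 at row 2 (u2 leaves); pivot element 4.
Divide row 2 by 4; eliminate column b from the other rows.
obj-row update in column u2: 0 − (-6)·(1/4) = 3/2.

3/2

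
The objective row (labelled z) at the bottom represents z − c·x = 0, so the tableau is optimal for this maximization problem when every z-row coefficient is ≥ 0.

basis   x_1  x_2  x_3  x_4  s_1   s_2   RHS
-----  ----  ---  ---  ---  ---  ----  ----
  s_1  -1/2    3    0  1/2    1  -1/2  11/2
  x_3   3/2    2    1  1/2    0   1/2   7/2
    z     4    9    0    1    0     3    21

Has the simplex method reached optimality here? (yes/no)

yes

Every z-row coefficient is ≥ 0, so the tableau is optimal.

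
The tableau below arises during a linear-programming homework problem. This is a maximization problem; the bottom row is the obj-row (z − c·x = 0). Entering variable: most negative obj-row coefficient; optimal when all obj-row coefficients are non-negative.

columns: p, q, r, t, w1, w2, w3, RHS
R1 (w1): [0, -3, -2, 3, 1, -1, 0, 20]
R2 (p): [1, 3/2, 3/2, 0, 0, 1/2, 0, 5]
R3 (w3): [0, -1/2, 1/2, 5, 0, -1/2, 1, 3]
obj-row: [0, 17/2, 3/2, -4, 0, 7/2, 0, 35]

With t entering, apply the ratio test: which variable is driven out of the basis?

w3

Column t entries and ratios — w1: 20/3 = 20/3; p: 0 ≤ 0, skip; w3: 3/5 = 3/5.
Smallest ratio is 3/5 in the row of w3, so w3 leaves.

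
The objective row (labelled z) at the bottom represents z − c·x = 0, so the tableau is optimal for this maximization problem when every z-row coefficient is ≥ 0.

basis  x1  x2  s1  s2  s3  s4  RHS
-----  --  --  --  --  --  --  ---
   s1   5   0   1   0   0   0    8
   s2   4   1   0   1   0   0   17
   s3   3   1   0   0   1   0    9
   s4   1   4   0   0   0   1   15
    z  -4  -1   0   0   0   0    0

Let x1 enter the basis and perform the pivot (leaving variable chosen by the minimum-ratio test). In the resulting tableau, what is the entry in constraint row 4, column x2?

Ratio test on column x1 — row 1: 8/5 = 8/5; row 2: 17/4 = 17/4; row 3: 9/3 = 3; row 4: 15/1 = 15. Minimum is 8/5 at row 1 (s1 leaves); pivot element 5.
Divide row 1 by 5; eliminate column x1 from the other rows.
Row 4 update in column x2: 4 − 1·0 = 4.

4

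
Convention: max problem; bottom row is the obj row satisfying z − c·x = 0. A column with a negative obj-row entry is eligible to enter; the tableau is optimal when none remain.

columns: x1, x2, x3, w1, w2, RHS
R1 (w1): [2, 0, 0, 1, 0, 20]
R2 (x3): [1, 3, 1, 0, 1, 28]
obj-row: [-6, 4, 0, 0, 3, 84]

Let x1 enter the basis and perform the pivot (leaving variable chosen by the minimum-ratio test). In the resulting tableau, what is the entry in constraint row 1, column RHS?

Ratio test on column x1 — row 1: 20/2 = 10; row 2: 28/1 = 28. Minimum is 10 at row 1 (w1 leaves); pivot element 2.
Divide row 1 by 2; eliminate column x1 from the other rows.
In the new row 1, the RHS entry is the old entry divided by the pivot: 20/2 = 10.

10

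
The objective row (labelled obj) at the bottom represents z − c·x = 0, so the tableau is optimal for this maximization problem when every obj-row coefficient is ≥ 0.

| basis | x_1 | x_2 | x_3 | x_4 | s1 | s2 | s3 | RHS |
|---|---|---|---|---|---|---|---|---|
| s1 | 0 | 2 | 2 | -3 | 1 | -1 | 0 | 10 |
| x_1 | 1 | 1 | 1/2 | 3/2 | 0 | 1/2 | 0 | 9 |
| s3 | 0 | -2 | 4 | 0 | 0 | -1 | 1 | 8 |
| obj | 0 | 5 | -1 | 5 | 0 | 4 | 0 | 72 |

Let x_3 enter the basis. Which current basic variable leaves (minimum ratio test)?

s3

Column x_3 entries and ratios — s1: 10/2 = 5; x_1: 9/(1/2) = 18; s3: 8/4 = 2.
Smallest ratio is 2 in the row of s3, so s3 leaves.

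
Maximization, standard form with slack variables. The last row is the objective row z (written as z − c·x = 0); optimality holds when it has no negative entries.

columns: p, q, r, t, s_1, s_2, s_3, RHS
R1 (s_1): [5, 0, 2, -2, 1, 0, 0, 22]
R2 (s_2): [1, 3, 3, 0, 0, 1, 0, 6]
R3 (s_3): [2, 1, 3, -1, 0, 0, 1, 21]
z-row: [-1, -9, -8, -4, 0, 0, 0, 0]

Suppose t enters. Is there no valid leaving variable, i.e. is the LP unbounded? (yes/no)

Every constraint-row entry in column t is ≤ 0, so increasing t is unbounded.

yes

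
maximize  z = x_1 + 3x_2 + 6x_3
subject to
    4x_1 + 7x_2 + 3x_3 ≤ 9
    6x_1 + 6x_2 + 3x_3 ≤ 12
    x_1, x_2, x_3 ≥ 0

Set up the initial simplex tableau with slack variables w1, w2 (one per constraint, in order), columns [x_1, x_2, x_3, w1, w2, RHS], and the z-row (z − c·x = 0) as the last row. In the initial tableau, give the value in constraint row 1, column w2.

Slack w2 belongs to constraint 2; its column is the unit vector e_2, so the entry in row 1 is 0.

0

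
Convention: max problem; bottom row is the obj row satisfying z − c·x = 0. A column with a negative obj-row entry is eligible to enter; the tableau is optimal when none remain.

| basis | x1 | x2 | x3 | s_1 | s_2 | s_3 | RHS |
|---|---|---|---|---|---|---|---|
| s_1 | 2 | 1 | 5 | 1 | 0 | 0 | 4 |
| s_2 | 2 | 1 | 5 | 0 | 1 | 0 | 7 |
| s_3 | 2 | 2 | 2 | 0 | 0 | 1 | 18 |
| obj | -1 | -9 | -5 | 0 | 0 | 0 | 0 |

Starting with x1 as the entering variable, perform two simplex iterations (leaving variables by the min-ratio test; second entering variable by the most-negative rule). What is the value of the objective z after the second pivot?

36

Ratio test on column x1 — row 1: 4/2 = 2; row 2: 7/2 = 7/2; row 3: 18/2 = 9. Minimum is 2 at row 1 (s_1 leaves); pivot element 2.
Pivot on row 1; the obj-row RHS becomes 0 − (-1)·2 = 2.
Next entering variable (most negative obj-row entry -17/2): x2.
Ratio test on column x2 — row 1: 2/(1/2) = 4; row 2: entry 0 ≤ 0; row 3: 14/1 = 14. Minimum is 4 at row 1 (x1 leaves); pivot element 1/2.
After the second pivot the obj-row RHS is 2 − (-17/2)·4 = 36.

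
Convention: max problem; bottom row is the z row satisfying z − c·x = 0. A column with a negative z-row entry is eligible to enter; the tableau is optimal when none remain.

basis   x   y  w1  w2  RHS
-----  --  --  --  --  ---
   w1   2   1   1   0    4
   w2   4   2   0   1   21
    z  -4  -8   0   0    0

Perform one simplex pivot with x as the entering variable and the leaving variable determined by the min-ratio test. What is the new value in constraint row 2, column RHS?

13

Ratio test on column x — row 1: 4/2 = 2; row 2: 21/4 = 21/4. Minimum is 2 at row 1 (w1 leaves); pivot element 2.
Divide row 1 by 2; eliminate column x from the other rows.
Row 2 update in column RHS: 21 − 4·2 = 13.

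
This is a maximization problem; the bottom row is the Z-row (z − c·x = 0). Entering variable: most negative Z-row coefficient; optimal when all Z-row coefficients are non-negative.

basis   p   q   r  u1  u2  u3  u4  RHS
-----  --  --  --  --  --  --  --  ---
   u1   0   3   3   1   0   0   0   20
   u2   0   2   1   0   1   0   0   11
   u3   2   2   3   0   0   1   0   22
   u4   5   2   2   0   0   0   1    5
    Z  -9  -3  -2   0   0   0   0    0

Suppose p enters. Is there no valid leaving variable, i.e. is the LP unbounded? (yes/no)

no

Column p has positive entries in row(s) 3, 4, so the ratio test bounds it — not unbounded.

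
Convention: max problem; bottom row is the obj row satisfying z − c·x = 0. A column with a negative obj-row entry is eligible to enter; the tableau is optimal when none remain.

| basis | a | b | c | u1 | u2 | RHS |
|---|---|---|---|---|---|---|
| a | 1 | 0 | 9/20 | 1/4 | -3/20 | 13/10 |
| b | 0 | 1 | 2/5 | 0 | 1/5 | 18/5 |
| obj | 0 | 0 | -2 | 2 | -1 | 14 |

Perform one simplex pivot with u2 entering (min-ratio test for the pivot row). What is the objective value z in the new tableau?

32

Ratio test on column u2 — row 1: entry -3/20 ≤ 0; row 2: (18/5)/(1/5) = 18. Minimum is 18 at row 2 (b leaves); pivot element 1/5.
Pivot on row 2; the obj-row RHS becomes 14 − (-1)·18 = 32.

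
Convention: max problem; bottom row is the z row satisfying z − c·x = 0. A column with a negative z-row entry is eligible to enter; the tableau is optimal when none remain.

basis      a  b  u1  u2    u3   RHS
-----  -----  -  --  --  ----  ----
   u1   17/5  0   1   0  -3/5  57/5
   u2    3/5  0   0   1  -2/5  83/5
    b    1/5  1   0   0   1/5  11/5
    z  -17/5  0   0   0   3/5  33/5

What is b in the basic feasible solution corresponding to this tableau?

11/5

b is basic (row 3); its value is the RHS of that row, 11/5.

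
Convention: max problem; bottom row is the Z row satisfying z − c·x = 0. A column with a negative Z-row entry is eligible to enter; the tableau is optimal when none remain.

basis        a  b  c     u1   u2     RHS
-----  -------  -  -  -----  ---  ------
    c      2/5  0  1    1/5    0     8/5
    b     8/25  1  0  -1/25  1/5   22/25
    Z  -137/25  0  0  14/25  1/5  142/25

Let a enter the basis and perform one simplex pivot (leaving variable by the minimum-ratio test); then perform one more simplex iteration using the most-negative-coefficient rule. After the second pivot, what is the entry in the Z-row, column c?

Ratio test on column a — row 1: (8/5)/(2/5) = 4; row 2: (22/25)/(8/25) = 11/4. Minimum is 11/4 at row 2 (b leaves); pivot element 8/25.
Divide row 2 by 8/25; eliminate column a from the other rows.
Second iteration: most negative Z-row entry is -1/8 in column u1, so u1 enters.
Ratio test on column u1 — row 1: (1/2)/(1/4) = 2; row 2: entry -1/8 ≤ 0. Minimum is 2 at row 1 (c leaves); pivot element 1/4.
Divide row 1 by 1/4; eliminate column u1 from the other rows.
After both pivots, the entry at the Z-row, column c is 1/2.

1/2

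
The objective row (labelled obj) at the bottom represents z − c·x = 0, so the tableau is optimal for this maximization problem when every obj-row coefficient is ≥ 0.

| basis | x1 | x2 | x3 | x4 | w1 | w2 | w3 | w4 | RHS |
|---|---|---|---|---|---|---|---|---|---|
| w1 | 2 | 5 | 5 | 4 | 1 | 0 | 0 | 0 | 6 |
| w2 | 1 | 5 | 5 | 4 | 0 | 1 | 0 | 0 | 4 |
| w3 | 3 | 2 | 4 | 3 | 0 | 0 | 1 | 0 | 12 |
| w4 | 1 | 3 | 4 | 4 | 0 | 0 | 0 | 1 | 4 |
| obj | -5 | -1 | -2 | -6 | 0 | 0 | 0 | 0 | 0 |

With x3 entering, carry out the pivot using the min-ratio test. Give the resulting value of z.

8/5

Ratio test on column x3 — row 1: 6/5 = 6/5; row 2: 4/5 = 4/5; row 3: 12/4 = 3; row 4: 4/4 = 1. Minimum is 4/5 at row 2 (w2 leaves); pivot element 5.
Pivot on row 2; the obj-row RHS becomes 0 − (-2)·(4/5) = 8/5.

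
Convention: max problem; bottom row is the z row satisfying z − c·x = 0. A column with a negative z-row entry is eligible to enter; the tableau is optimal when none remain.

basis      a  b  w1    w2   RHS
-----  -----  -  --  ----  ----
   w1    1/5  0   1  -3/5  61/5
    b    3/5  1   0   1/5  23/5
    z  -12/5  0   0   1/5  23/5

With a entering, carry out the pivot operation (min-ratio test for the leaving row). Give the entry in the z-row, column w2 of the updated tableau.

Ratio test on column a — row 1: (61/5)/(1/5) = 61; row 2: (23/5)/(3/5) = 23/3. Minimum is 23/3 at row 2 (b leaves); pivot element 3/5.
Divide row 2 by 3/5; eliminate column a from the other rows.
z-row update in column w2: 1/5 − (-12/5)·(1/3) = 1.

1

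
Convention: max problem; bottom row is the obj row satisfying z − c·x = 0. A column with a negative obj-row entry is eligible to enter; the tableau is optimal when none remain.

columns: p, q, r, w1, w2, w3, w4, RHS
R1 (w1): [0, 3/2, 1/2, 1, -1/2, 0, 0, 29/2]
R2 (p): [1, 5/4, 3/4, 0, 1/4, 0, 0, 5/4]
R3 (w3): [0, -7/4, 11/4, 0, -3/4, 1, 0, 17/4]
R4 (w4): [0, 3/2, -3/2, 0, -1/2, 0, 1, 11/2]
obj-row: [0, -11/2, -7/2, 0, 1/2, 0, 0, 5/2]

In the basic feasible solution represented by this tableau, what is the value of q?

0

q is not in the basis, so in the current basic feasible solution q = 0.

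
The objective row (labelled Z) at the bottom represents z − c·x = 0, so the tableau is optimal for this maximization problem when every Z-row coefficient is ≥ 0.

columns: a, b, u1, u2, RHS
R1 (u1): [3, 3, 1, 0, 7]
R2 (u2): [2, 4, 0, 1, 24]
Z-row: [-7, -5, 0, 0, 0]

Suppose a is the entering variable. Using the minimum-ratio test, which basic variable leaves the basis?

u1

Column a entries and ratios — u1: 7/3 = 7/3; u2: 24/2 = 12.
Smallest ratio is 7/3 in the row of u1, so u1 leaves.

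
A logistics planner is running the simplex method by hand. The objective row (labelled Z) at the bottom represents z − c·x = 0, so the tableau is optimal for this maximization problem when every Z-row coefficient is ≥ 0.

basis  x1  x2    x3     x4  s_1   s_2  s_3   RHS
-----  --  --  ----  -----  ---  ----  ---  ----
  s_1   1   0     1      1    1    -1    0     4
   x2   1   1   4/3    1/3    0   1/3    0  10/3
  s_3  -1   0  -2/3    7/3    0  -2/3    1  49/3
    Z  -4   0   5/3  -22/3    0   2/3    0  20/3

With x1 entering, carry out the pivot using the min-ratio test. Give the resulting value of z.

Ratio test on column x1 — row 1: 4/1 = 4; row 2: (10/3)/1 = 10/3; row 3: entry -1 ≤ 0. Minimum is 10/3 at row 2 (x2 leaves); pivot element 1.
Pivot on row 2; the Z-row RHS becomes 20/3 − (-4)·(10/3) = 20.

20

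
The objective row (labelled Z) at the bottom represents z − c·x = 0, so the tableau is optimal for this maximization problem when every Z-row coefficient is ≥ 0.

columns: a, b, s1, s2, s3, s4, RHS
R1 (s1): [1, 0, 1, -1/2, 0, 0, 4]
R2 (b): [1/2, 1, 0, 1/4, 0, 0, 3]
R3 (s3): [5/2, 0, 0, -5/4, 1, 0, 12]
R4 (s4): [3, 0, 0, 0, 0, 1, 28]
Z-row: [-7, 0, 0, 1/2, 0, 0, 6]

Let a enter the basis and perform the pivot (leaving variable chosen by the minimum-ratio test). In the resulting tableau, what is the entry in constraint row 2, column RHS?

Ratio test on column a — row 1: 4/1 = 4; row 2: 3/(1/2) = 6; row 3: 12/(5/2) = 24/5; row 4: 28/3 = 28/3. Minimum is 4 at row 1 (s1 leaves); pivot element 1.
Divide row 1 by 1; eliminate column a from the other rows.
Row 2 update in column RHS: 3 − (1/2)·4 = 1.

1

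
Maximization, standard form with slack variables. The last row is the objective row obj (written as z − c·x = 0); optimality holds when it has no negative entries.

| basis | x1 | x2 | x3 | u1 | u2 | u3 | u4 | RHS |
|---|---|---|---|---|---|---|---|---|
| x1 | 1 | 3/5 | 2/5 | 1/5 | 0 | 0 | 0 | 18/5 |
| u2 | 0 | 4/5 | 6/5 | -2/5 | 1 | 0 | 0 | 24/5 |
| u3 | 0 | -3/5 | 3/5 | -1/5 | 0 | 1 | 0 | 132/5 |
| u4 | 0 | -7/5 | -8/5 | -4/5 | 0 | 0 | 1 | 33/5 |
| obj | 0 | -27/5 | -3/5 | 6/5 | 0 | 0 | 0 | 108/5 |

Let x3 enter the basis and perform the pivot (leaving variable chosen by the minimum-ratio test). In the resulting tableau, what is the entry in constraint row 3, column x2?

Ratio test on column x3 — row 1: (18/5)/(2/5) = 9; row 2: (24/5)/(6/5) = 4; row 3: (132/5)/(3/5) = 44; row 4: entry -8/5 ≤ 0. Minimum is 4 at row 2 (u2 leaves); pivot element 6/5.
Divide row 2 by 6/5; eliminate column x3 from the other rows.
Row 3 update in column x2: -3/5 − (3/5)·(2/3) = -1.

-1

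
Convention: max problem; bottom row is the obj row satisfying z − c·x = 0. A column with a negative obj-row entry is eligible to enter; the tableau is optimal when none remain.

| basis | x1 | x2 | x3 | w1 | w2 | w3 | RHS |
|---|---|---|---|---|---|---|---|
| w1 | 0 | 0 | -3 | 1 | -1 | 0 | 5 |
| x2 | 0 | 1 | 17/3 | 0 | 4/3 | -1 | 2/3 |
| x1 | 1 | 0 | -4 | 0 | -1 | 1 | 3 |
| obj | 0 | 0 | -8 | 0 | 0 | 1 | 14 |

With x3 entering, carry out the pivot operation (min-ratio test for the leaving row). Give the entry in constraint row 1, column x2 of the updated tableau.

Ratio test on column x3 — row 1: entry -3 ≤ 0; row 2: (2/3)/(17/3) = 2/17; row 3: entry -4 ≤ 0. Minimum is 2/17 at row 2 (x2 leaves); pivot element 17/3.
Divide row 2 by 17/3; eliminate column x3 from the other rows.
Row 1 update in column x2: 0 − (-3)·(3/17) = 9/17.

9/17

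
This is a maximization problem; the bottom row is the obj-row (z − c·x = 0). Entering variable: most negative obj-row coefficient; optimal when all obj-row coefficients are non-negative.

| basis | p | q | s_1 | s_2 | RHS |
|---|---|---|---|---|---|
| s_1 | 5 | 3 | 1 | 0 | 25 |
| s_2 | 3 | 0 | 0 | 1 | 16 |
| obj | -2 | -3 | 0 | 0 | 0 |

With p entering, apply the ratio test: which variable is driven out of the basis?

Column p entries and ratios — s_1: 25/5 = 5; s_2: 16/3 = 16/3.
Smallest ratio is 5 in the row of s_1, so s_1 leaves.

s_1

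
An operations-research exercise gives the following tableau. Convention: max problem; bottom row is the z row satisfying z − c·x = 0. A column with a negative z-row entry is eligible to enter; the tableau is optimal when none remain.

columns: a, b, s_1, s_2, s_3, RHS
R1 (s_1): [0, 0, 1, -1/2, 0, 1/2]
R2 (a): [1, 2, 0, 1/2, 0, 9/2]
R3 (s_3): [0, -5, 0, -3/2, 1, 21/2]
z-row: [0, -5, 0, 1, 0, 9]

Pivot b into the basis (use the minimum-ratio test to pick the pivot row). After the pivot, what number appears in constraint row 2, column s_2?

Ratio test on column b — row 1: entry 0 ≤ 0; row 2: (9/2)/2 = 9/4; row 3: entry -5 ≤ 0. Minimum is 9/4 at row 2 (a leaves); pivot element 2.
Divide row 2 by 2; eliminate column b from the other rows.
In the new row 2, the s_2 entry is the old entry divided by the pivot: (1/2)/2 = 1/4.

1/4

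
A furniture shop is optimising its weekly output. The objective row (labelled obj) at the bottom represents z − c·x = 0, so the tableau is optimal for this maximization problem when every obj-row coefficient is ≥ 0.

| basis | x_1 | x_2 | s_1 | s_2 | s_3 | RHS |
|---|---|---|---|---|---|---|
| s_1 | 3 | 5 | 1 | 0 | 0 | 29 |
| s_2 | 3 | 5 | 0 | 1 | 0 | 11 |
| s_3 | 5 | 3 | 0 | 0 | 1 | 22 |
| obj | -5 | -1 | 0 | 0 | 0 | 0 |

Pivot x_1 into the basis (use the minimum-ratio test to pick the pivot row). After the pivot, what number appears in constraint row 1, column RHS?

18

Ratio test on column x_1 — row 1: 29/3 = 29/3; row 2: 11/3 = 11/3; row 3: 22/5 = 22/5. Minimum is 11/3 at row 2 (s_2 leaves); pivot element 3.
Divide row 2 by 3; eliminate column x_1 from the other rows.
Row 1 update in column RHS: 29 − 3·(11/3) = 18.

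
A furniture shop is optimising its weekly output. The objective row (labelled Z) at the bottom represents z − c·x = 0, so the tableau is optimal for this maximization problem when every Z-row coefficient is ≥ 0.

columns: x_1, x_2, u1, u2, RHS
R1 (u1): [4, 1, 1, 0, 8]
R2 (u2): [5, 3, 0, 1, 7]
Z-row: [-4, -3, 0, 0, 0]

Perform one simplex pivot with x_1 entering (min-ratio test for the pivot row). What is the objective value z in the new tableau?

Ratio test on column x_1 — row 1: 8/4 = 2; row 2: 7/5 = 7/5. Minimum is 7/5 at row 2 (u2 leaves); pivot element 5.
Pivot on row 2; the Z-row RHS becomes 0 − (-4)·(7/5) = 28/5.

28/5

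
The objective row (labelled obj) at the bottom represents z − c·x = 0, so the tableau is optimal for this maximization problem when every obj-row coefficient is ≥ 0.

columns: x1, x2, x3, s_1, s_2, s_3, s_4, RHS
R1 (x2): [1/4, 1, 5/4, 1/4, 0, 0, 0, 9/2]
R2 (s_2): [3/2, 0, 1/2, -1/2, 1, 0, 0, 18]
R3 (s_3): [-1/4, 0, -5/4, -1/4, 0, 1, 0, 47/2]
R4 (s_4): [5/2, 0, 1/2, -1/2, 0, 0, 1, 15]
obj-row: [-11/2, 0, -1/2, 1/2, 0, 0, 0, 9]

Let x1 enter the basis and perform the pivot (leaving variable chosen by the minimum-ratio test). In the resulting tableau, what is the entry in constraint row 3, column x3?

-6/5

Ratio test on column x1 — row 1: (9/2)/(1/4) = 18; row 2: 18/(3/2) = 12; row 3: entry -1/4 ≤ 0; row 4: 15/(5/2) = 6. Minimum is 6 at row 4 (s_4 leaves); pivot element 5/2.
Divide row 4 by 5/2; eliminate column x1 from the other rows.
Row 3 update in column x3: -5/4 − (-1/4)·(1/5) = -6/5.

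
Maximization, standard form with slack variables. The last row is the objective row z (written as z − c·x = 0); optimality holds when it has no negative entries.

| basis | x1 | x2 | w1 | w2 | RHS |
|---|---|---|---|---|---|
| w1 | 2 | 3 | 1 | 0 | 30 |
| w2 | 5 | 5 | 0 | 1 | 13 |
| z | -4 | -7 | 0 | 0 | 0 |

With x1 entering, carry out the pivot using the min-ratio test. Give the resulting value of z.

52/5

Ratio test on column x1 — row 1: 30/2 = 15; row 2: 13/5 = 13/5. Minimum is 13/5 at row 2 (w2 leaves); pivot element 5.
Pivot on row 2; the z-row RHS becomes 0 − (-4)·(13/5) = 52/5.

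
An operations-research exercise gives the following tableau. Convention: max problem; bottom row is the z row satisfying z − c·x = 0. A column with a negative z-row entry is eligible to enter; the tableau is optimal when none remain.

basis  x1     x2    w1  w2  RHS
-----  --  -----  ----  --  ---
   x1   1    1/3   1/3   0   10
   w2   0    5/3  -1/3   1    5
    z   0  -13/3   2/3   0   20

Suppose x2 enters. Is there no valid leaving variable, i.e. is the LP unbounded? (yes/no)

Column x2 has positive entries in row(s) 1, 2, so the ratio test bounds it — not unbounded.

no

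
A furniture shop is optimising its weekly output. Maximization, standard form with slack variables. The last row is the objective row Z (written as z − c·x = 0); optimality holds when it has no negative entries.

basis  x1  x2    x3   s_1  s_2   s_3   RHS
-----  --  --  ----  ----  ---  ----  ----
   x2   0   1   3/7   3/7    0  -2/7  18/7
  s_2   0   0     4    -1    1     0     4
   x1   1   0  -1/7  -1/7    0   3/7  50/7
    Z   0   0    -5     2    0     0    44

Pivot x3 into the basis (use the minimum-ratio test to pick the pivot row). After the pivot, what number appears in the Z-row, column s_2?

5/4

Ratio test on column x3 — row 1: (18/7)/(3/7) = 6; row 2: 4/4 = 1; row 3: entry -1/7 ≤ 0. Minimum is 1 at row 2 (s_2 leaves); pivot element 4.
Divide row 2 by 4; eliminate column x3 from the other rows.
Z-row update in column s_2: 0 − (-5)·(1/4) = 5/4.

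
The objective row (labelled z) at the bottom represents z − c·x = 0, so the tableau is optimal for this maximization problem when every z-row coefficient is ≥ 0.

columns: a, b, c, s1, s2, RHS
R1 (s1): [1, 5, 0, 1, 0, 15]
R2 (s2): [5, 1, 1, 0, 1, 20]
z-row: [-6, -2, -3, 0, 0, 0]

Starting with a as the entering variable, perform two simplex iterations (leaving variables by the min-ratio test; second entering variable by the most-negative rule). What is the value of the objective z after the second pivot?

60

Ratio test on column a — row 1: 15/1 = 15; row 2: 20/5 = 4. Minimum is 4 at row 2 (s2 leaves); pivot element 5.
Pivot on row 2; the z-row RHS becomes 0 − (-6)·4 = 24.
Next entering variable (most negative z-row entry -9/5): c.
Ratio test on column c — row 1: entry -1/5 ≤ 0; row 2: 4/(1/5) = 20. Minimum is 20 at row 2 (a leaves); pivot element 1/5.
After the second pivot the z-row RHS is 24 − (-9/5)·20 = 60.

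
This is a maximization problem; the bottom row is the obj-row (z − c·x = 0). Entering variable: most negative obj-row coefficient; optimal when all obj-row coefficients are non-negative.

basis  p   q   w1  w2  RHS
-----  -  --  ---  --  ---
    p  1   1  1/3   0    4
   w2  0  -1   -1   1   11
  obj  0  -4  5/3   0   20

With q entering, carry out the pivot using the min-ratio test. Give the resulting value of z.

Ratio test on column q — row 1: 4/1 = 4; row 2: entry -1 ≤ 0. Minimum is 4 at row 1 (p leaves); pivot element 1.
Pivot on row 1; the obj-row RHS becomes 20 − (-4)·4 = 36.

36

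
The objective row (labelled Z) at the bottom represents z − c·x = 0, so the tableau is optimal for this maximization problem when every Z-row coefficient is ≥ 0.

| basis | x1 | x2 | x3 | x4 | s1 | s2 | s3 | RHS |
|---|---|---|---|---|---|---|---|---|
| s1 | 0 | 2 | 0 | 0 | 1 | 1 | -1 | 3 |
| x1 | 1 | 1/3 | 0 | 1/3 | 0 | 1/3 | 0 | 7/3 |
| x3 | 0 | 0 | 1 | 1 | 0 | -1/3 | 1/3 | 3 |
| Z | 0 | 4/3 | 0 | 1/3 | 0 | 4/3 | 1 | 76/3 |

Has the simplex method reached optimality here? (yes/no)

Every Z-row coefficient is ≥ 0, so the tableau is optimal.

yes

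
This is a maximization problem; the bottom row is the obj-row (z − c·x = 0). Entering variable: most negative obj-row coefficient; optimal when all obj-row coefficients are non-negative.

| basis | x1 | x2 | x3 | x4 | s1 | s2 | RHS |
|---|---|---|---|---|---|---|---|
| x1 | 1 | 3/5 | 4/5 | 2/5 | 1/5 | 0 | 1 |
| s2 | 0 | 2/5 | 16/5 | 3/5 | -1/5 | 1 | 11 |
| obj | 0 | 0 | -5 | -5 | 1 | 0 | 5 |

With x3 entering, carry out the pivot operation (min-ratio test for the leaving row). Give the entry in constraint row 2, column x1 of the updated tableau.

Ratio test on column x3 — row 1: 1/(4/5) = 5/4; row 2: 11/(16/5) = 55/16. Minimum is 5/4 at row 1 (x1 leaves); pivot element 4/5.
Divide row 1 by 4/5; eliminate column x3 from the other rows.
Row 2 update in column x1: 0 − (16/5)·(5/4) = -4.

-4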